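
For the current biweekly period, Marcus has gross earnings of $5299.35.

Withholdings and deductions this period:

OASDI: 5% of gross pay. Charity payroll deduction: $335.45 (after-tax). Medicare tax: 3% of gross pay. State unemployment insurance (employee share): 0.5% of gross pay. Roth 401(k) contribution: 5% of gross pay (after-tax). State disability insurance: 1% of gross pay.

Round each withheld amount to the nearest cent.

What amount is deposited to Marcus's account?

$4195.49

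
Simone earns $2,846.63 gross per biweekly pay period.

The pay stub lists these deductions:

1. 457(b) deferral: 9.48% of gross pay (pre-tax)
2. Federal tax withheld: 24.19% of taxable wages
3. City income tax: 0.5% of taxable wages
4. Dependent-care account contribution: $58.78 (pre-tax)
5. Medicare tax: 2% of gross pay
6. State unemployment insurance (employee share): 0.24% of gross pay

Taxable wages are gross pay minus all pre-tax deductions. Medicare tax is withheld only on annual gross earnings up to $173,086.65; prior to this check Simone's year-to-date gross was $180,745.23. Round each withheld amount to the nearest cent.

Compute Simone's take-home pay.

$1,889.47

457(b) deferral: $2,846.63 × 0.0948 = $269.86
Dependent-care account contribution: $58.78
Pre-tax total = $269.86 + $58.78 = $328.64
Taxable wages = $2,846.63 − $328.64 = $2,517.99
Federal tax withheld: $2,517.99 × 0.2419 = $609.10
City income tax: $2,517.99 × 0.005 = $12.59
Medicare tax: annual cap $173,086.65 already reached (YTD $180,745.23), so $0.00
State unemployment insurance (employee share): $2,846.63 × 0.0024 = $6.83
Total deductions = $269.86 + $58.78 + $609.10 + $12.59 + $0.00 + $6.83 = $957.16
Net pay = $2,846.63 − $957.16 = $1,889.47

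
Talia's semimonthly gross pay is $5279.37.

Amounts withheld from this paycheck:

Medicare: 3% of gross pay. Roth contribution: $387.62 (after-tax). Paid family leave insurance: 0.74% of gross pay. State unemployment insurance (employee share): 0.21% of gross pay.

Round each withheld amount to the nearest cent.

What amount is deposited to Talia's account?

State unemployment insurance (employee share): $5279.37 × 0.0021 = $11.09
Medicare: $5279.37 × 0.03 = $158.38
Paid family leave insurance: $5279.37 × 0.0074 = $39.07
Roth contribution: $387.62
Total deductions = $11.09 + $158.38 + $39.07 + $387.62 = $596.16
Net pay = $5279.37 − $596.16 = $4683.21

$4683.21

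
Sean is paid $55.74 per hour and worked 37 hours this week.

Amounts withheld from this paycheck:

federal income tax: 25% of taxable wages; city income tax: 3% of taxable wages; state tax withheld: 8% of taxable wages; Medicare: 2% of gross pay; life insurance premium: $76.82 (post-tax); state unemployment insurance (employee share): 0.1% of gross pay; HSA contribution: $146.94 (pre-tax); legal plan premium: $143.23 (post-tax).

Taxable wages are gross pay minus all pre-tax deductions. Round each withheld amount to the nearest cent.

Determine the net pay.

Gross pay: 37 × $55.74 = $2,062.38
HSA contribution: $146.94
Taxable wages = $2,062.38 − $146.94 = $1,915.44
City income tax: $1,915.44 × 0.03 = $57.46
Federal income tax: $1,915.44 × 0.25 = $478.86
State tax withheld: $1,915.44 × 0.08 = $153.24
Medicare: $2,062.38 × 0.02 = $41.25
State unemployment insurance (employee share): $2,062.38 × 0.001 = $2.06
Legal plan premium: $143.23
Life insurance premium: $76.82
Total deductions = $146.94 + $57.46 + $478.86 + $153.24 + $41.25 + $2.06 + $143.23 + $76.82 = $1,099.86
Net pay = $2,062.38 − $1,099.86 = $962.52

$962.52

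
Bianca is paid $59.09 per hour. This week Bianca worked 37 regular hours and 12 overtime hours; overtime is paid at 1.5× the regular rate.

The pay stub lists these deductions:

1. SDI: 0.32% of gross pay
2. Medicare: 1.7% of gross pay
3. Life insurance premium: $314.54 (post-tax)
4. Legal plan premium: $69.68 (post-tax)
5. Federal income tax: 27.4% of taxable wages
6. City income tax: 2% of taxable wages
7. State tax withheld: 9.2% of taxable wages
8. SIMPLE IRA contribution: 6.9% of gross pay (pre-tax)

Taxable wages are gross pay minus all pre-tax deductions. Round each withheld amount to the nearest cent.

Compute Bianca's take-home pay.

Regular pay: 37 × $59.09 = $2,186.33
Overtime pay: 12 × $59.09 × 1.5 = $1,063.62
Gross pay = $2,186.33 + $1,063.62 = $3,249.95
SIMPLE IRA contribution: $3,249.95 × 0.069 = $224.25
Taxable wages = $3,249.95 − $224.25 = $3,025.70
City income tax: $3,025.70 × 0.02 = $60.51
State tax withheld: $3,025.70 × 0.092 = $278.36
Federal income tax: $3,025.70 × 0.274 = $829.04
Medicare: $3,249.95 × 0.017 = $55.25
SDI: $3,249.95 × 0.0032 = $10.40
Legal plan premium: $69.68
Life insurance premium: $314.54
Total deductions = $224.25 + $60.51 + $278.36 + $829.04 + $55.25 + $10.40 + $69.68 + $314.54 = $1,842.03
Net pay = $3,249.95 − $1,842.03 = $1,407.92

$1,407.92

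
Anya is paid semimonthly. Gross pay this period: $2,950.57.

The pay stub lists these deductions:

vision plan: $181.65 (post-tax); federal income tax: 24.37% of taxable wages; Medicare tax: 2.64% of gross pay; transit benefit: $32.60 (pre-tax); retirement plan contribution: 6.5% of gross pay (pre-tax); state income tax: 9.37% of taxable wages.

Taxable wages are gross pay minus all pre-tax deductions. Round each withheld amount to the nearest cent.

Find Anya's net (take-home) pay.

Transit benefit: $32.60
Retirement plan contribution: $2,950.57 × 0.065 = $191.79
Pre-tax total = $32.60 + $191.79 = $224.39
Taxable wages = $2,950.57 − $224.39 = $2,726.18
State income tax: $2,726.18 × 0.0937 = $255.44
Federal income tax: $2,726.18 × 0.2437 = $664.37
Medicare tax: $2,950.57 × 0.0264 = $77.90
Vision plan: $181.65
Total deductions = $32.60 + $191.79 + $255.44 + $664.37 + $77.90 + $181.65 = $1,403.75
Net pay = $2,950.57 − $1,403.75 = $1,546.82

$1,546.82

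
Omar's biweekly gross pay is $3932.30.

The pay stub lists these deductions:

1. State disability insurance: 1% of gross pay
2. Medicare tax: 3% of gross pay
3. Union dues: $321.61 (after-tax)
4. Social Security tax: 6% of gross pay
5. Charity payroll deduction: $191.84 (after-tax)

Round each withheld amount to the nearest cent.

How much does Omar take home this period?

$3025.62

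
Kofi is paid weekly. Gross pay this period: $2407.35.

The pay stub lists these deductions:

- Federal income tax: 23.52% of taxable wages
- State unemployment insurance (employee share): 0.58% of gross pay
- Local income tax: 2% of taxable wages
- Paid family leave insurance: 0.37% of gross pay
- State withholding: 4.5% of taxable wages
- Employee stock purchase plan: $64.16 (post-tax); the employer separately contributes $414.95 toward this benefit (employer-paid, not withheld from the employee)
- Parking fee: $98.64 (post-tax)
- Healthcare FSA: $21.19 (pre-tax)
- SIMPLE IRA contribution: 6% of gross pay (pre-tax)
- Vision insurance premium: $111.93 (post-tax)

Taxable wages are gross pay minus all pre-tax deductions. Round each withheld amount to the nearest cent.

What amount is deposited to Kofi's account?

SIMPLE IRA contribution: $2407.35 × 0.06 = $144.44
Healthcare FSA: $21.19
Pre-tax total = $144.44 + $21.19 = $165.63
Taxable wages = $2407.35 − $165.63 = $2241.72
Local income tax: $2241.72 × 0.02 = $44.83
Federal income tax: $2241.72 × 0.2352 = $527.25
State withholding: $2241.72 × 0.045 = $100.88
State unemployment insurance (employee share): $2407.35 × 0.0058 = $13.96
Paid family leave insurance: $2407.35 × 0.0037 = $8.91
Vision insurance premium: $111.93
Parking fee: $98.64
Employee stock purchase plan: $64.16
(Employer's $414.95 toward employee stock purchase plan is not withheld from the employee.)
Total deductions = $144.44 + $21.19 + $44.83 + $527.25 + $100.88 + $13.96 + $8.91 + $111.93 + $98.64 + $64.16 = $1136.19
Net pay = $2407.35 − $1136.19 = $1271.16

$1271.16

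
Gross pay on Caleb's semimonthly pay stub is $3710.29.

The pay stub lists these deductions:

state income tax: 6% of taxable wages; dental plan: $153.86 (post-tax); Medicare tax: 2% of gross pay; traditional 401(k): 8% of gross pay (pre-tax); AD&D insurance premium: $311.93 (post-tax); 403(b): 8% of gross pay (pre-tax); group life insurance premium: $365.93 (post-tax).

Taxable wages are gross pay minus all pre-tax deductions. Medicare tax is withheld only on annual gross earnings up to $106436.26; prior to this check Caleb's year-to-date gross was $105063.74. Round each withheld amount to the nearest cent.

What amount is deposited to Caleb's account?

Traditional 401(k): $3710.29 × 0.08 = $296.82
403(b): $3710.29 × 0.08 = $296.82
Pre-tax total = $296.82 + $296.82 = $593.64
Taxable wages = $3710.29 − $593.64 = $3116.65
State income tax: $3116.65 × 0.06 = $187.00
Medicare tax: only $106436.26 − $105063.74 = $1372.52 of this check is subject → $1372.52 × 0.02 = $27.45
Group life insurance premium: $365.93
Dental plan: $153.86
AD&D insurance premium: $311.93
Total deductions = $296.82 + $296.82 + $187.00 + $27.45 + $365.93 + $153.86 + $311.93 = $1639.81
Net pay = $3710.29 − $1639.81 = $2070.48

$2070.48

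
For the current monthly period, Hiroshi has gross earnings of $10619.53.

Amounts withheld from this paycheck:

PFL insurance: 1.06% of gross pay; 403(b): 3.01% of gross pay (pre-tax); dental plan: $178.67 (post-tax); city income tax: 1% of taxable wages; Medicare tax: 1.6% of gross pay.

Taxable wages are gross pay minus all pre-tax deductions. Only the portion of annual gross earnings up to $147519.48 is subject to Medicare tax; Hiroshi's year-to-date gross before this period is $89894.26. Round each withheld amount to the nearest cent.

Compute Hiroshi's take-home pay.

403(b): $10619.53 × 0.0301 = $319.65
Taxable wages = $10619.53 − $319.65 = $10299.88
City income tax: $10299.88 × 0.01 = $103.00
PFL insurance: $10619.53 × 0.0106 = $112.57
Medicare tax: cap not yet reached, full $10619.53 is subject → $10619.53 × 0.016 = $169.91
Dental plan: $178.67
Total deductions = $319.65 + $103.00 + $112.57 + $169.91 + $178.67 = $883.80
Net pay = $10619.53 − $883.80 = $9735.73

$9735.73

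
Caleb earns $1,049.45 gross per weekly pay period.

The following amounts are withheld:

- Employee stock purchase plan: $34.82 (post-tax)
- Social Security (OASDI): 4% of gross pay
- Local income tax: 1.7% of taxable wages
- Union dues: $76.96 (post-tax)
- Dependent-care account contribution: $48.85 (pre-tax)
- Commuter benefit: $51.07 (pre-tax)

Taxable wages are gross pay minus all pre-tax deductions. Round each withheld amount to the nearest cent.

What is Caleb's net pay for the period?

Commuter benefit: $51.07
Dependent-care account contribution: $48.85
Pre-tax total = $51.07 + $48.85 = $99.92
Taxable wages = $1,049.45 − $99.92 = $949.53
Local income tax: $949.53 × 0.017 = $16.14
Social Security (OASDI): $1,049.45 × 0.04 = $41.98
Union dues: $76.96
Employee stock purchase plan: $34.82
Total deductions = $51.07 + $48.85 + $16.14 + $41.98 + $76.96 + $34.82 = $269.82
Net pay = $1,049.45 − $269.82 = $779.63

$779.63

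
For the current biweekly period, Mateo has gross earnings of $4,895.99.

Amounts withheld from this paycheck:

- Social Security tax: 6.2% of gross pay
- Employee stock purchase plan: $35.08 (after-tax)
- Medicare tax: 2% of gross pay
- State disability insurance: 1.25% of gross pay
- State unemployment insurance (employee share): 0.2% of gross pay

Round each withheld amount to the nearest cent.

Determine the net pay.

Social Security tax: $4,895.99 × 0.062 = $303.55
State unemployment insurance (employee share): $4,895.99 × 0.002 = $9.79
State disability insurance: $4,895.99 × 0.0125 = $61.20
Medicare tax: $4,895.99 × 0.02 = $97.92
Employee stock purchase plan: $35.08
Total deductions = $303.55 + $9.79 + $61.20 + $97.92 + $35.08 = $507.54
Net pay = $4,895.99 − $507.54 = $4,388.45

$4,388.45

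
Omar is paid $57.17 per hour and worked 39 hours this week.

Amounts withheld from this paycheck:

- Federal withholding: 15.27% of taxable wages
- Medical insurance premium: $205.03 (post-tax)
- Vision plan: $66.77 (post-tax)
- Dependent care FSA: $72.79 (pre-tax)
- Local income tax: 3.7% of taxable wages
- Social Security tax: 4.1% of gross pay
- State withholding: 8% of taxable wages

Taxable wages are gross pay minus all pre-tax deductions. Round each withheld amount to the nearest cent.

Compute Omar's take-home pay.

$1211.93

Gross pay: 39 × $57.17 = $2229.63
Dependent care FSA: $72.79
Taxable wages = $2229.63 − $72.79 = $2156.84
State withholding: $2156.84 × 0.08 = $172.55
Local income tax: $2156.84 × 0.037 = $79.80
Federal withholding: $2156.84 × 0.1527 = $329.35
Social Security tax: $2229.63 × 0.041 = $91.41
Medical insurance premium: $205.03
Vision plan: $66.77
Total deductions = $72.79 + $172.55 + $79.80 + $329.35 + $91.41 + $205.03 + $66.77 = $1017.70
Net pay = $2229.63 − $1017.70 = $1211.93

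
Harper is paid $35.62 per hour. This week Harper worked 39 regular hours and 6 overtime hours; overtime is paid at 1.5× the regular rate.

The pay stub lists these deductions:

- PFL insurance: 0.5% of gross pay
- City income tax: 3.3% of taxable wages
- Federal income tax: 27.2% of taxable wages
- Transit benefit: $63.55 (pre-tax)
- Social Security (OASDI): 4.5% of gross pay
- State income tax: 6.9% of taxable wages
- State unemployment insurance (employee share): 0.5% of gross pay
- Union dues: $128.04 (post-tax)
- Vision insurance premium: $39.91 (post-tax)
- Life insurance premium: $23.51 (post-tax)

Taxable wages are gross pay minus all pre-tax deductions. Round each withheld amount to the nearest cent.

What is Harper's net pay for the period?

$745.03

Regular pay: 39 × $35.62 = $1,389.18
Overtime pay: 6 × $35.62 × 1.5 = $320.58
Gross pay = $1,389.18 + $320.58 = $1,709.76
Transit benefit: $63.55
Taxable wages = $1,709.76 − $63.55 = $1,646.21
Federal income tax: $1,646.21 × 0.272 = $447.77
State income tax: $1,646.21 × 0.069 = $113.59
City income tax: $1,646.21 × 0.033 = $54.32
Social Security (OASDI): $1,709.76 × 0.045 = $76.94
PFL insurance: $1,709.76 × 0.005 = $8.55
State unemployment insurance (employee share): $1,709.76 × 0.005 = $8.55
Union dues: $128.04
Life insurance premium: $23.51
Vision insurance premium: $39.91
Total deductions = $63.55 + $447.77 + $113.59 + $54.32 + $76.94 + $8.55 + $8.55 + $128.04 + $23.51 + $39.91 = $964.73
Net pay = $1,709.76 − $964.73 = $745.03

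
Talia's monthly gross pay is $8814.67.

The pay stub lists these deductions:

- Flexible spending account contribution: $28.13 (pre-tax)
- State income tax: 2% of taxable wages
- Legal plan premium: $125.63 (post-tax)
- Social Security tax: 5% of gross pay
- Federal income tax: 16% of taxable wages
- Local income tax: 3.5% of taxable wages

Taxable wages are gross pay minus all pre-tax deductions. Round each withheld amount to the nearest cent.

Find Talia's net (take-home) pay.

$6331.07

Flexible spending account contribution: $28.13
Taxable wages = $8814.67 − $28.13 = $8786.54
Federal income tax: $8786.54 × 0.16 = $1405.85
State income tax: $8786.54 × 0.02 = $175.73
Local income tax: $8786.54 × 0.035 = $307.53
Social Security tax: $8814.67 × 0.05 = $440.73
Legal plan premium: $125.63
Total deductions = $28.13 + $1405.85 + $175.73 + $307.53 + $440.73 + $125.63 = $2483.60
Net pay = $8814.67 − $2483.60 = $6331.07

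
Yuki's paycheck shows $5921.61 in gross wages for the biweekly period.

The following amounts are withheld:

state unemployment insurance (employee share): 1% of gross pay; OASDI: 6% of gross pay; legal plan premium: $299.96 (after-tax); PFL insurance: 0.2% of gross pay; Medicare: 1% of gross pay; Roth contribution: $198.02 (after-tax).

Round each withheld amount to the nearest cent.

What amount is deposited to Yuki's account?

$4938.05

State unemployment insurance (employee share): $5921.61 × 0.01 = $59.22
PFL insurance: $5921.61 × 0.002 = $11.84
OASDI: $5921.61 × 0.06 = $355.30
Medicare: $5921.61 × 0.01 = $59.22
Legal plan premium: $299.96
Roth contribution: $198.02
Total deductions = $59.22 + $11.84 + $355.30 + $59.22 + $299.96 + $198.02 = $983.56
Net pay = $5921.61 − $983.56 = $4938.05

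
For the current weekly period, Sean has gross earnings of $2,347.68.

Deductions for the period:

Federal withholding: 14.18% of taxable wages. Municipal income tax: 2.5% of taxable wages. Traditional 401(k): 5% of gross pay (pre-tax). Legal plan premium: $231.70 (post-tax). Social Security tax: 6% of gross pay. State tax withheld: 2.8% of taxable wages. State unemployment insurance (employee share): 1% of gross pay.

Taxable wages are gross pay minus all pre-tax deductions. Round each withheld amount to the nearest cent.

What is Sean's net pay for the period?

Traditional 401(k): $2,347.68 × 0.05 = $117.38
Taxable wages = $2,347.68 − $117.38 = $2,230.30
State tax withheld: $2,230.30 × 0.028 = $62.45
Federal withholding: $2,230.30 × 0.1418 = $316.26
Municipal income tax: $2,230.30 × 0.025 = $55.76
State unemployment insurance (employee share): $2,347.68 × 0.01 = $23.48
Social Security tax: $2,347.68 × 0.06 = $140.86
Legal plan premium: $231.70
Total deductions = $117.38 + $62.45 + $316.26 + $55.76 + $23.48 + $140.86 + $231.70 = $947.89
Net pay = $2,347.68 − $947.89 = $1,399.79

$1,399.79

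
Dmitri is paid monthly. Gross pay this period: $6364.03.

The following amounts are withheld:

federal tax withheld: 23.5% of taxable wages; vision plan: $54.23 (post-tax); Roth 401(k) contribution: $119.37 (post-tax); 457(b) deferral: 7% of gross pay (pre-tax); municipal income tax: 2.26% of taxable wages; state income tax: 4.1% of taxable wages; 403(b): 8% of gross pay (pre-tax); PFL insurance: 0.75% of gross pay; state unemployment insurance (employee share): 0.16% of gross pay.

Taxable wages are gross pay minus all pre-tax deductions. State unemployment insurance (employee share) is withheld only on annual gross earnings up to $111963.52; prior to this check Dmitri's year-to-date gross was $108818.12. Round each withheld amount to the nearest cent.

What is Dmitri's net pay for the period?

$3567.81

457(b) deferral: $6364.03 × 0.07 = $445.48
403(b): $6364.03 × 0.08 = $509.12
Pre-tax total = $445.48 + $509.12 = $954.60
Taxable wages = $6364.03 − $954.60 = $5409.43
State income tax: $5409.43 × 0.041 = $221.79
Federal tax withheld: $5409.43 × 0.235 = $1271.22
Municipal income tax: $5409.43 × 0.0226 = $122.25
PFL insurance: $6364.03 × 0.0075 = $47.73
State unemployment insurance (employee share): only $111963.52 − $108818.12 = $3145.40 of this check is subject → $3145.40 × 0.0016 = $5.03
Roth 401(k) contribution: $119.37
Vision plan: $54.23
Total deductions = $445.48 + $509.12 + $221.79 + $1271.22 + $122.25 + $47.73 + $5.03 + $119.37 + $54.23 = $2796.22
Net pay = $6364.03 − $2796.22 = $3567.81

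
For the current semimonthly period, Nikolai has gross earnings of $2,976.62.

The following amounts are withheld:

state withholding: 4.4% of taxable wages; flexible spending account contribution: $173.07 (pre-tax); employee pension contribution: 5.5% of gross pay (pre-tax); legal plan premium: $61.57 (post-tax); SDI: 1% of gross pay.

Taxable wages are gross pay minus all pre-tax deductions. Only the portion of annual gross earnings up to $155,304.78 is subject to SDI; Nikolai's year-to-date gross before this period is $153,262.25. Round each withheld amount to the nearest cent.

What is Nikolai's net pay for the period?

$2,441.69

Employee pension contribution: $2,976.62 × 0.055 = $163.71
Flexible spending account contribution: $173.07
Pre-tax total = $163.71 + $173.07 = $336.78
Taxable wages = $2,976.62 − $336.78 = $2,639.84
State withholding: $2,639.84 × 0.044 = $116.15
SDI: only $155,304.78 − $153,262.25 = $2,042.53 of this check is subject → $2,042.53 × 0.01 = $20.43
Legal plan premium: $61.57
Total deductions = $163.71 + $173.07 + $116.15 + $20.43 + $61.57 = $534.93
Net pay = $2,976.62 − $534.93 = $2,441.69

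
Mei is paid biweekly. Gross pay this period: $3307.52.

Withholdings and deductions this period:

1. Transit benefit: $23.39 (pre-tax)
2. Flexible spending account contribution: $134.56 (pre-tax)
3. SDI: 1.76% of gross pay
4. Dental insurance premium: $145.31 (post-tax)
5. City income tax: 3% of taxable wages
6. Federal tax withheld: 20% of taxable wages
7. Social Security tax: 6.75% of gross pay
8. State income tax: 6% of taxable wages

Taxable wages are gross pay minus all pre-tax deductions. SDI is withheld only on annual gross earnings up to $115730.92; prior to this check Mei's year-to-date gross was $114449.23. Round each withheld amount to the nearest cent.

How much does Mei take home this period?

Transit benefit: $23.39
Flexible spending account contribution: $134.56
Pre-tax total = $23.39 + $134.56 = $157.95
Taxable wages = $3307.52 − $157.95 = $3149.57
Federal tax withheld: $3149.57 × 0.2 = $629.91
City income tax: $3149.57 × 0.03 = $94.49
State income tax: $3149.57 × 0.06 = $188.97
Social Security tax: $3307.52 × 0.0675 = $223.26
SDI: only $115730.92 − $114449.23 = $1281.69 of this check is subject → $1281.69 × 0.0176 = $22.56
Dental insurance premium: $145.31
Total deductions = $23.39 + $134.56 + $629.91 + $94.49 + $188.97 + $223.26 + $22.56 + $145.31 = $1462.45
Net pay = $3307.52 − $1462.45 = $1845.07

$1845.07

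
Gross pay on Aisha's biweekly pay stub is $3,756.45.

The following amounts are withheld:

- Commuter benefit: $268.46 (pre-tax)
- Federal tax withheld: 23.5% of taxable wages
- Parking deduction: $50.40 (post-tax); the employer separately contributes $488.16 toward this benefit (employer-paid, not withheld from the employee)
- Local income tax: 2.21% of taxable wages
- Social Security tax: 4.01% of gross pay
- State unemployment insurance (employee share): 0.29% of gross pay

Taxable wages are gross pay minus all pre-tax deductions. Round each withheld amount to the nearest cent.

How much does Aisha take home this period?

$2,379.31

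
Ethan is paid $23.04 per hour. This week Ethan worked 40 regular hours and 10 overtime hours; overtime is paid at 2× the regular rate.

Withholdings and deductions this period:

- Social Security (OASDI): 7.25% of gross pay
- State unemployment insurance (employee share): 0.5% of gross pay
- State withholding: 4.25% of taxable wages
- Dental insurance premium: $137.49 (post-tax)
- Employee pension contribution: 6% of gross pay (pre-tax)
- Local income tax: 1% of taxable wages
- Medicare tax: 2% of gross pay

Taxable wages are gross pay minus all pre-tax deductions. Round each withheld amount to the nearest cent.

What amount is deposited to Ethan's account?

$958.97

Regular pay: 40 × $23.04 = $921.60
Overtime pay: 10 × $23.04 × 2 = $460.80
Gross pay = $921.60 + $460.80 = $1,382.40
Employee pension contribution: $1,382.40 × 0.06 = $82.94
Taxable wages = $1,382.40 − $82.94 = $1,299.46
Local income tax: $1,299.46 × 0.01 = $12.99
State withholding: $1,299.46 × 0.0425 = $55.23
State unemployment insurance (employee share): $1,382.40 × 0.005 = $6.91
Medicare tax: $1,382.40 × 0.02 = $27.65
Social Security (OASDI): $1,382.40 × 0.0725 = $100.22
Dental insurance premium: $137.49
Total deductions = $82.94 + $12.99 + $55.23 + $6.91 + $27.65 + $100.22 + $137.49 = $423.43
Net pay = $1,382.40 − $423.43 = $958.97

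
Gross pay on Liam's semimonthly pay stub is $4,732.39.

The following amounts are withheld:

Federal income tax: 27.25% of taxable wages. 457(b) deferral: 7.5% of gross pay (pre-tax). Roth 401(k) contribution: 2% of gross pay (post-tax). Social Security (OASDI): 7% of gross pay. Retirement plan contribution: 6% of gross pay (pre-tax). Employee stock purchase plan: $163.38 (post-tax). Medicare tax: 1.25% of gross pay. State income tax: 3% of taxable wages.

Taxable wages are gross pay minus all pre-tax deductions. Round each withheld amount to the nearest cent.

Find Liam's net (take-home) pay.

457(b) deferral: $4,732.39 × 0.075 = $354.93
Retirement plan contribution: $4,732.39 × 0.06 = $283.94
Pre-tax total = $354.93 + $283.94 = $638.87
Taxable wages = $4,732.39 − $638.87 = $4,093.52
Federal income tax: $4,093.52 × 0.2725 = $1,115.48
State income tax: $4,093.52 × 0.03 = $122.81
Social Security (OASDI): $4,732.39 × 0.07 = $331.27
Medicare tax: $4,732.39 × 0.0125 = $59.15
Employee stock purchase plan: $163.38
Roth 401(k) contribution: $4,732.39 × 0.02 = $94.65
Total deductions = $354.93 + $283.94 + $1,115.48 + $122.81 + $331.27 + $59.15 + $163.38 + $94.65 = $2,525.61
Net pay = $4,732.39 − $2,525.61 = $2,206.78

$2,206.78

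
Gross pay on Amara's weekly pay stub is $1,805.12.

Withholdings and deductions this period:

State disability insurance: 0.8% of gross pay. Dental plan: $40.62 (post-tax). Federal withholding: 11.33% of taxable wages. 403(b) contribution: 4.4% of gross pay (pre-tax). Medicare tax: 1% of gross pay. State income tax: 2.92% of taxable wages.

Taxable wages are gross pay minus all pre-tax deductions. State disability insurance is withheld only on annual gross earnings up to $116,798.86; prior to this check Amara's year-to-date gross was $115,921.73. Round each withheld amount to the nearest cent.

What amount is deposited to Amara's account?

$1,414.09

403(b) contribution: $1,805.12 × 0.044 = $79.43
Taxable wages = $1,805.12 − $79.43 = $1,725.69
State income tax: $1,725.69 × 0.0292 = $50.39
Federal withholding: $1,725.69 × 0.1133 = $195.52
State disability insurance: only $116,798.86 − $115,921.73 = $877.13 of this check is subject → $877.13 × 0.008 = $7.02
Medicare tax: $1,805.12 × 0.01 = $18.05
Dental plan: $40.62
Total deductions = $79.43 + $50.39 + $195.52 + $7.02 + $18.05 + $40.62 = $391.03
Net pay = $1,805.12 − $391.03 = $1,414.09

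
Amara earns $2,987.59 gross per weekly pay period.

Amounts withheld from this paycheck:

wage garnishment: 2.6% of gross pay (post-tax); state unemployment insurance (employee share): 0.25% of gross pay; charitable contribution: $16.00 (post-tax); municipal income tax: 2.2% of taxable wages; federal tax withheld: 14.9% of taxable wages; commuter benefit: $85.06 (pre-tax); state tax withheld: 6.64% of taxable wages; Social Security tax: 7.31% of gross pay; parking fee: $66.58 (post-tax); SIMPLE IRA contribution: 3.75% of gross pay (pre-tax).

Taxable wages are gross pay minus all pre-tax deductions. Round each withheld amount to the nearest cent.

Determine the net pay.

$1,741.92

SIMPLE IRA contribution: $2,987.59 × 0.0375 = $112.03
Commuter benefit: $85.06
Pre-tax total = $112.03 + $85.06 = $197.09
Taxable wages = $2,987.59 − $197.09 = $2,790.50
Federal tax withheld: $2,790.50 × 0.149 = $415.78
Municipal income tax: $2,790.50 × 0.022 = $61.39
State tax withheld: $2,790.50 × 0.0664 = $185.29
State unemployment insurance (employee share): $2,987.59 × 0.0025 = $7.47
Social Security tax: $2,987.59 × 0.0731 = $218.39
Charitable contribution: $16.00
Parking fee: $66.58
Wage garnishment: $2,987.59 × 0.026 = $77.68
Total deductions = $112.03 + $85.06 + $415.78 + $61.39 + $185.29 + $7.47 + $218.39 + $16.00 + $66.58 + $77.68 = $1,245.67
Net pay = $2,987.59 − $1,245.67 = $1,741.92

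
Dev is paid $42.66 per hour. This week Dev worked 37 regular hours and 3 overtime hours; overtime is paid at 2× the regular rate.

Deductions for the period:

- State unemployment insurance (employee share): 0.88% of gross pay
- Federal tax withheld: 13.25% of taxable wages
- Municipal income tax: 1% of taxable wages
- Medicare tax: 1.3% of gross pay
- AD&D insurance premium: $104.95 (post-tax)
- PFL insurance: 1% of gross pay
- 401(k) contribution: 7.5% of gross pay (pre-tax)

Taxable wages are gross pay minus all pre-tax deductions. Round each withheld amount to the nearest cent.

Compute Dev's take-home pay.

Regular pay: 37 × $42.66 = $1,578.42
Overtime pay: 3 × $42.66 × 2 = $255.96
Gross pay = $1,578.42 + $255.96 = $1,834.38
401(k) contribution: $1,834.38 × 0.075 = $137.58
Taxable wages = $1,834.38 − $137.58 = $1,696.80
Federal tax withheld: $1,696.80 × 0.1325 = $224.83
Municipal income tax: $1,696.80 × 0.01 = $16.97
PFL insurance: $1,834.38 × 0.01 = $18.34
Medicare tax: $1,834.38 × 0.013 = $23.85
State unemployment insurance (employee share): $1,834.38 × 0.0088 = $16.14
AD&D insurance premium: $104.95
Total deductions = $137.58 + $224.83 + $16.97 + $18.34 + $23.85 + $16.14 + $104.95 = $542.66
Net pay = $1,834.38 − $542.66 = $1,291.72

$1,291.72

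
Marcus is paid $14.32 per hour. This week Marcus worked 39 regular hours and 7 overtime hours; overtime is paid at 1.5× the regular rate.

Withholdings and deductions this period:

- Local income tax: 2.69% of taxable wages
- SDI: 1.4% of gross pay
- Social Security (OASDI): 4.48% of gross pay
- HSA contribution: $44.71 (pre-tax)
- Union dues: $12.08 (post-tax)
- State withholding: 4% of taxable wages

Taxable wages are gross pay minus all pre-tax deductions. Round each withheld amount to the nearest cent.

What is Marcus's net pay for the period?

$565.93

Regular pay: 39 × $14.32 = $558.48
Overtime pay: 7 × $14.32 × 1.5 = $150.36
Gross pay = $558.48 + $150.36 = $708.84
HSA contribution: $44.71
Taxable wages = $708.84 − $44.71 = $664.13
State withholding: $664.13 × 0.04 = $26.57
Local income tax: $664.13 × 0.0269 = $17.87
Social Security (OASDI): $708.84 × 0.0448 = $31.76
SDI: $708.84 × 0.014 = $9.92
Union dues: $12.08
Total deductions = $44.71 + $26.57 + $17.87 + $31.76 + $9.92 + $12.08 = $142.91
Net pay = $708.84 − $142.91 = $565.93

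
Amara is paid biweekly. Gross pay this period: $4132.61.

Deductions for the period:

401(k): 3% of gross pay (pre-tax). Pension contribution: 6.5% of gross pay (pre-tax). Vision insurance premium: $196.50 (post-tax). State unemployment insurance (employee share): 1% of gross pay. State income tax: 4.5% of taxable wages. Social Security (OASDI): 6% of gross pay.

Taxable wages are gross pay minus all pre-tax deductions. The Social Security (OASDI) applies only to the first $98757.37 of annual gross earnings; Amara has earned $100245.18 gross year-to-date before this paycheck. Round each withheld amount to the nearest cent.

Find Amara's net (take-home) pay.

$3333.88

Pension contribution: $4132.61 × 0.065 = $268.62
401(k): $4132.61 × 0.03 = $123.98
Pre-tax total = $268.62 + $123.98 = $392.60
Taxable wages = $4132.61 − $392.60 = $3740.01
State income tax: $3740.01 × 0.045 = $168.30
Social Security (OASDI): annual cap $98757.37 already reached (YTD $100245.18), so $0.00
State unemployment insurance (employee share): $4132.61 × 0.01 = $41.33
Vision insurance premium: $196.50
Total deductions = $268.62 + $123.98 + $168.30 + $0.00 + $41.33 + $196.50 = $798.73
Net pay = $4132.61 − $798.73 = $3333.88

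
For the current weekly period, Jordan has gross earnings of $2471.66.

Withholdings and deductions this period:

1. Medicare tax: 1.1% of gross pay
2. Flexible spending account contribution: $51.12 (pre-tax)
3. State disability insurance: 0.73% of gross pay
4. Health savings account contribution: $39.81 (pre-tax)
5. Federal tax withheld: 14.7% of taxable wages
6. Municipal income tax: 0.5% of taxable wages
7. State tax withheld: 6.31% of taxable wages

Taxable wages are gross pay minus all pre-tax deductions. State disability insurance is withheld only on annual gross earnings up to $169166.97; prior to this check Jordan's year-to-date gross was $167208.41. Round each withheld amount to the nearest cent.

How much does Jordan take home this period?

$1827.15

Flexible spending account contribution: $51.12
Health savings account contribution: $39.81
Pre-tax total = $51.12 + $39.81 = $90.93
Taxable wages = $2471.66 − $90.93 = $2380.73
Federal tax withheld: $2380.73 × 0.147 = $349.97
State tax withheld: $2380.73 × 0.0631 = $150.22
Municipal income tax: $2380.73 × 0.005 = $11.90
Medicare tax: $2471.66 × 0.011 = $27.19
State disability insurance: only $169166.97 − $167208.41 = $1958.56 of this check is subject → $1958.56 × 0.0073 = $14.30
Total deductions = $51.12 + $39.81 + $349.97 + $150.22 + $11.90 + $27.19 + $14.30 = $644.51
Net pay = $2471.66 − $644.51 = $1827.15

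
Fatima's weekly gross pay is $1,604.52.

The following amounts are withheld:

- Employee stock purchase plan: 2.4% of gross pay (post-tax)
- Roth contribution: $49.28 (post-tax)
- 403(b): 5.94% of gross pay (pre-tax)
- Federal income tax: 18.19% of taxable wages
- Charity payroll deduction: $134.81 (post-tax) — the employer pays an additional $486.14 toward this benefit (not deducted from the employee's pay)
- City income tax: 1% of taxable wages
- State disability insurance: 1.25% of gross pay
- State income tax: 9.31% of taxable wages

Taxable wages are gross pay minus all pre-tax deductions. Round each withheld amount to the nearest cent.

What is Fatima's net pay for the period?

$836.42

403(b): $1,604.52 × 0.0594 = $95.31
Taxable wages = $1,604.52 − $95.31 = $1,509.21
Federal income tax: $1,509.21 × 0.1819 = $274.53
State income tax: $1,509.21 × 0.0931 = $140.51
City income tax: $1,509.21 × 0.01 = $15.09
State disability insurance: $1,604.52 × 0.0125 = $20.06
Employee stock purchase plan: $1,604.52 × 0.024 = $38.51
Roth contribution: $49.28
Charity payroll deduction: $134.81
(Employer's $486.14 toward charity payroll deduction is not withheld from the employee.)
Total deductions = $95.31 + $274.53 + $140.51 + $15.09 + $20.06 + $38.51 + $49.28 + $134.81 = $768.10
Net pay = $1,604.52 − $768.10 = $836.42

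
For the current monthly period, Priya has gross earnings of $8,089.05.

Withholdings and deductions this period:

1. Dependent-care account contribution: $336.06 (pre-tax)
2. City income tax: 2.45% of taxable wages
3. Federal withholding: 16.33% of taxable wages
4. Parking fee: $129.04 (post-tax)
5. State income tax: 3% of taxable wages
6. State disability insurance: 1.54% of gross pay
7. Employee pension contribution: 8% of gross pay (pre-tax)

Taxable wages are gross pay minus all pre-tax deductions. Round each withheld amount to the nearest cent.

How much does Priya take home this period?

Employee pension contribution: $8,089.05 × 0.08 = $647.12
Dependent-care account contribution: $336.06
Pre-tax total = $647.12 + $336.06 = $983.18
Taxable wages = $8,089.05 − $983.18 = $7,105.87
State income tax: $7,105.87 × 0.03 = $213.18
Federal withholding: $7,105.87 × 0.1633 = $1,160.39
City income tax: $7,105.87 × 0.0245 = $174.09
State disability insurance: $8,089.05 × 0.0154 = $124.57
Parking fee: $129.04
Total deductions = $647.12 + $336.06 + $213.18 + $1,160.39 + $174.09 + $124.57 + $129.04 = $2,784.45
Net pay = $8,089.05 − $2,784.45 = $5,304.60

$5,304.60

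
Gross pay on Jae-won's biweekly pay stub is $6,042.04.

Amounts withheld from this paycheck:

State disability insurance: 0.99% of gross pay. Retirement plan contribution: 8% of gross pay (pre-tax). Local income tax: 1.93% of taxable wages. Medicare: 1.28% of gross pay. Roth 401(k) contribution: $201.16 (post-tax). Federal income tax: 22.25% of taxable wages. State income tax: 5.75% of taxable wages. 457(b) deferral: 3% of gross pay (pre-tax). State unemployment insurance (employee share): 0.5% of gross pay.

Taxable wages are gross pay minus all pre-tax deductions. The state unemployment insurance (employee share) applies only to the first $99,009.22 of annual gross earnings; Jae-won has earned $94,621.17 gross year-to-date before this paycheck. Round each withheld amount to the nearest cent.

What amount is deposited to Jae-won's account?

Retirement plan contribution: $6,042.04 × 0.08 = $483.36
457(b) deferral: $6,042.04 × 0.03 = $181.26
Pre-tax total = $483.36 + $181.26 = $664.62
Taxable wages = $6,042.04 − $664.62 = $5,377.42
Local income tax: $5,377.42 × 0.0193 = $103.78
Federal income tax: $5,377.42 × 0.2225 = $1,196.48
State income tax: $5,377.42 × 0.0575 = $309.20
State unemployment insurance (employee share): only $99,009.22 − $94,621.17 = $4,388.05 of this check is subject → $4,388.05 × 0.005 = $21.94
Medicare: $6,042.04 × 0.0128 = $77.34
State disability insurance: $6,042.04 × 0.0099 = $59.82
Roth 401(k) contribution: $201.16
Total deductions = $483.36 + $181.26 + $103.78 + $1,196.48 + $309.20 + $21.94 + $77.34 + $59.82 + $201.16 = $2,634.34
Net pay = $6,042.04 − $2,634.34 = $3,407.70

$3,407.70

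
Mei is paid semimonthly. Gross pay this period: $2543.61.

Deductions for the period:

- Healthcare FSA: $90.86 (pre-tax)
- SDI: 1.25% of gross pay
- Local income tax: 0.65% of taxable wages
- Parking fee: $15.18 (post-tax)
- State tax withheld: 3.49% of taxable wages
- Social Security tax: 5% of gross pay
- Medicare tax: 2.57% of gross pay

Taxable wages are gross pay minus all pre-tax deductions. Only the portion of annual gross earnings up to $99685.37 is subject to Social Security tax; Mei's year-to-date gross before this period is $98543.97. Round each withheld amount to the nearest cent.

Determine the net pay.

Healthcare FSA: $90.86
Taxable wages = $2543.61 − $90.86 = $2452.75
State tax withheld: $2452.75 × 0.0349 = $85.60
Local income tax: $2452.75 × 0.0065 = $15.94
Social Security tax: only $99685.37 − $98543.97 = $1141.40 of this check is subject → $1141.40 × 0.05 = $57.07
SDI: $2543.61 × 0.0125 = $31.80
Medicare tax: $2543.61 × 0.0257 = $65.37
Parking fee: $15.18
Total deductions = $90.86 + $85.60 + $15.94 + $57.07 + $31.80 + $65.37 + $15.18 = $361.82
Net pay = $2543.61 − $361.82 = $2181.79

$2181.79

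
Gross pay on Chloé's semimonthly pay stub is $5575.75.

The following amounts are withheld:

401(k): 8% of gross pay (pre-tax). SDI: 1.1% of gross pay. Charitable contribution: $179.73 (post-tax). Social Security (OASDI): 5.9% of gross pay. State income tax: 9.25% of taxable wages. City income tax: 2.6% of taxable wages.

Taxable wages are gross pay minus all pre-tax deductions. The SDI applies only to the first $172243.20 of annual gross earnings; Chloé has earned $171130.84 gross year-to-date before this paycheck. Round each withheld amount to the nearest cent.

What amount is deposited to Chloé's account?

$4000.88

401(k): $5575.75 × 0.08 = $446.06
Taxable wages = $5575.75 − $446.06 = $5129.69
State income tax: $5129.69 × 0.0925 = $474.50
City income tax: $5129.69 × 0.026 = $133.37
SDI: only $172243.20 − $171130.84 = $1112.36 of this check is subject → $1112.36 × 0.011 = $12.24
Social Security (OASDI): $5575.75 × 0.059 = $328.97
Charitable contribution: $179.73
Total deductions = $446.06 + $474.50 + $133.37 + $12.24 + $328.97 + $179.73 = $1574.87
Net pay = $5575.75 − $1574.87 = $4000.88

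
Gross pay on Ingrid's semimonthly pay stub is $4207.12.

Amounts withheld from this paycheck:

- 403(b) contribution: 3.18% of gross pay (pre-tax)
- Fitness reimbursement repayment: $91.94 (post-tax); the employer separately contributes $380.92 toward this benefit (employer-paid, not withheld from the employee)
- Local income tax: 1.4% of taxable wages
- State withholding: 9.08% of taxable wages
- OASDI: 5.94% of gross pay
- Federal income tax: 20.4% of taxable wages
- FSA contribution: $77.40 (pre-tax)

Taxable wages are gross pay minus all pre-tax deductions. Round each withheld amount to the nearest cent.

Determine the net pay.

403(b) contribution: $4207.12 × 0.0318 = $133.79
FSA contribution: $77.40
Pre-tax total = $133.79 + $77.40 = $211.19
Taxable wages = $4207.12 − $211.19 = $3995.93
Federal income tax: $3995.93 × 0.204 = $815.17
Local income tax: $3995.93 × 0.014 = $55.94
State withholding: $3995.93 × 0.0908 = $362.83
OASDI: $4207.12 × 0.0594 = $249.90
Fitness reimbursement repayment: $91.94
(Employer's $380.92 toward fitness reimbursement repayment is not withheld from the employee.)
Total deductions = $133.79 + $77.40 + $815.17 + $55.94 + $362.83 + $249.90 + $91.94 = $1786.97
Net pay = $4207.12 − $1786.97 = $2420.15

$2420.15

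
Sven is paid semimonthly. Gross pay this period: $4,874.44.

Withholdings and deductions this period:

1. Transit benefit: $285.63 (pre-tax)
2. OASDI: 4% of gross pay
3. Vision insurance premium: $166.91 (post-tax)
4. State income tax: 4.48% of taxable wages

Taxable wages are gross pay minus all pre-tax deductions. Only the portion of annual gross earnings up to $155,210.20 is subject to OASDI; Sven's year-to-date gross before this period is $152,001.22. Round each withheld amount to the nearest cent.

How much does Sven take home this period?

$4,087.96

Transit benefit: $285.63
Taxable wages = $4,874.44 − $285.63 = $4,588.81
State income tax: $4,588.81 × 0.0448 = $205.58
OASDI: only $155,210.20 − $152,001.22 = $3,208.98 of this check is subject → $3,208.98 × 0.04 = $128.36
Vision insurance premium: $166.91
Total deductions = $285.63 + $205.58 + $128.36 + $166.91 = $786.48
Net pay = $4,874.44 − $786.48 = $4,087.96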